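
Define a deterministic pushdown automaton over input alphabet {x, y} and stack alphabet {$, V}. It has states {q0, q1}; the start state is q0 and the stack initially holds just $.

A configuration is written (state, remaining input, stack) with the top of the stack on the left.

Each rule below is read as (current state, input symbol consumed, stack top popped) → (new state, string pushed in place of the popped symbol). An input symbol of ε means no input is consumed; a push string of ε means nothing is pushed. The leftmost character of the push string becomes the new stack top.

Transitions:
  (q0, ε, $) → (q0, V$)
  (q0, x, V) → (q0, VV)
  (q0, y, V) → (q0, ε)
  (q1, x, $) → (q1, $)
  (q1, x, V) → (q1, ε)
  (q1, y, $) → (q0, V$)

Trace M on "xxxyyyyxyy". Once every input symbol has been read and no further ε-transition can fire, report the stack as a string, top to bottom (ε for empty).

(q0, xxxyyyyxyy, $)
  ε-move, top $: go to q0, push V$ → (q0, xxxyyyyxyy, V$)
  read x, top V: go to q0, push VV → (q0, xxyyyyxyy, VV$)
  read x, top V: go to q0, push VV → (q0, xyyyyxyy, VVV$)
  read x, top V: go to q0, push VV → (q0, yyyyxyy, VVVV$)
  read y, top V: go to q0, push ε → (q0, yyyxyy, VVV$)
  read y, top V: go to q0, push ε → (q0, yyxyy, VV$)
  read y, top V: go to q0, push ε → (q0, yxyy, V$)
  read y, top V: go to q0, push ε → (q0, xyy, $)
  ε-move, top $: go to q0, push V$ → (q0, xyy, V$)
  read x, top V: go to q0, push VV → (q0, yy, VV$)
  read y, top V: go to q0, push ε → (q0, y, V$)
  read y, top V: go to q0, push ε → (q0, ε, $)
  ε-move, top $: go to q0, push V$ → (q0, ε, V$)
All input consumed in state q0 with stack V$.

V$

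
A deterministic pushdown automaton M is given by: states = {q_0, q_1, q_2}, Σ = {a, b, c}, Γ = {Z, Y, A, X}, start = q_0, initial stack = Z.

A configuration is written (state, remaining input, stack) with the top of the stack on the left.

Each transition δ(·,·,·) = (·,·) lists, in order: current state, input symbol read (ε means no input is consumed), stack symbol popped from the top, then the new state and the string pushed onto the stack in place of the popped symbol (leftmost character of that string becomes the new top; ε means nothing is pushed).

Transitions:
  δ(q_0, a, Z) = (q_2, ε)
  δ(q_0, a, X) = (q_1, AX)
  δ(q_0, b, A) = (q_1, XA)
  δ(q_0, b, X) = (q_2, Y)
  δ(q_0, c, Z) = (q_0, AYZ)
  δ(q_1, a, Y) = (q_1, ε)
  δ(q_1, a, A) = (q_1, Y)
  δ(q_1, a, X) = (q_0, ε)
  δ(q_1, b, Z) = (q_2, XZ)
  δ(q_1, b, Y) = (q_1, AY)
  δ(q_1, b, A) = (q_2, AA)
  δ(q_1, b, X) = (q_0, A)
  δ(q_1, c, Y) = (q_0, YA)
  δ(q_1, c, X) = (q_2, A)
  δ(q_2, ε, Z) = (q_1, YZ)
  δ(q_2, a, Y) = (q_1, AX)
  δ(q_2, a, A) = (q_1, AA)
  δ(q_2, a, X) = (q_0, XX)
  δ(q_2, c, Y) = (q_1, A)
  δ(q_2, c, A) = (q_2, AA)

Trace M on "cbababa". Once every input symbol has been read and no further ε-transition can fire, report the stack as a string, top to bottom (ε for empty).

(q_0, cbababa, Z)
  read c, top Z: go to q_0, push AYZ → (q_0, bababa, AYZ)
  read b, top A: go to q_1, push XA → (q_1, ababa, XAYZ)
  read a, top X: go to q_0, push ε → (q_0, baba, AYZ)
  read b, top A: go to q_1, push XA → (q_1, aba, XAYZ)
  read a, top X: go to q_0, push ε → (q_0, ba, AYZ)
  read b, top A: go to q_1, push XA → (q_1, a, XAYZ)
  read a, top X: go to q_0, push ε → (q_0, ε, AYZ)
All input consumed in state q_0 with stack AYZ.

AYZ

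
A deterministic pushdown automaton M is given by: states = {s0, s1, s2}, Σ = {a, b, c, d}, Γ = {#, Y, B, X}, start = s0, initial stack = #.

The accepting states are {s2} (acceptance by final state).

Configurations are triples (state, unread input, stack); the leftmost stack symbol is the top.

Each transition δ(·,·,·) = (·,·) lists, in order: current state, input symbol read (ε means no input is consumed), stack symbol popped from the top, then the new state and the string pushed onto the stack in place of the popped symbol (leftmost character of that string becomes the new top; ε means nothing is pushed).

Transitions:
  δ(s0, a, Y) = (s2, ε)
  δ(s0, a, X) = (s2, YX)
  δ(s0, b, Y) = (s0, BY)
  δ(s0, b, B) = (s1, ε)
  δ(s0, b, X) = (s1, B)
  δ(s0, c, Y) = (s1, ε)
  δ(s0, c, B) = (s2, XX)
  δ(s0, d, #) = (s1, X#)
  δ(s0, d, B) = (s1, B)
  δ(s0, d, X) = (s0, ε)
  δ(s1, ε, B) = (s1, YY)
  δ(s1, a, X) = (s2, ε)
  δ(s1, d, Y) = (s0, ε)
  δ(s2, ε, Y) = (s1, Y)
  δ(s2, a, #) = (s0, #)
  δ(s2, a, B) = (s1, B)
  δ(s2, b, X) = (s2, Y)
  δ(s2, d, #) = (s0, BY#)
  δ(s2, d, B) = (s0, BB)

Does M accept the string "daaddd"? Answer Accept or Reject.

(s0, daaddd, #)
  read d, top #: go to s1, push X# → (s1, aaddd, X#)
  read a, top X: go to s2, push ε → (s2, addd, #)
  read a, top #: go to s0, push # → (s0, ddd, #)
  read d, top #: go to s1, push X# → (s1, dd, X#)
No transition applies at (s1, dd, X#); input not fully consumed.

Reject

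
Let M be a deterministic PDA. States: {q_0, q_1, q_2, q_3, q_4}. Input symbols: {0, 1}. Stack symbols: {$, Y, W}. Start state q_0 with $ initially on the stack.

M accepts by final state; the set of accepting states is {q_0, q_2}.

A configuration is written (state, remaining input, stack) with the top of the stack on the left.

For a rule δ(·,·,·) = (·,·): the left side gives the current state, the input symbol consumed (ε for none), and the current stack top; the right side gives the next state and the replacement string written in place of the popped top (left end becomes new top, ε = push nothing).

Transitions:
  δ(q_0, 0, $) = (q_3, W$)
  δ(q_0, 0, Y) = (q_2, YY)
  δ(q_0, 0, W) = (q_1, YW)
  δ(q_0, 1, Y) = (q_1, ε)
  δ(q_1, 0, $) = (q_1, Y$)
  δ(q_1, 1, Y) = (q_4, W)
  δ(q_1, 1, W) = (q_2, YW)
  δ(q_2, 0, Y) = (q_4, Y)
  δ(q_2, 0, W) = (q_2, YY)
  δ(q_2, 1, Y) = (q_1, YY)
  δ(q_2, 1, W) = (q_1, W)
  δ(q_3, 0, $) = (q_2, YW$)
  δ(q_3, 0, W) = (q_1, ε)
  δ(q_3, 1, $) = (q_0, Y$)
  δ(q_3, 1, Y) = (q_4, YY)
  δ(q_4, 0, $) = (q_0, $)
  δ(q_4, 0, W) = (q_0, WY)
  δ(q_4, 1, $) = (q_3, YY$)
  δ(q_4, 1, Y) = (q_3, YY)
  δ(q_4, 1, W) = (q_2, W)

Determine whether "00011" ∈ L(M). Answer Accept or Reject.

(q_0, 00011, $)
  read 0, top $: go to q_3, push W$ → (q_3, 0011, W$)
  read 0, top W: go to q_1, push ε → (q_1, 011, $)
  read 0, top $: go to q_1, push Y$ → (q_1, 11, Y$)
  read 1, top Y: go to q_4, push W → (q_4, 1, W$)
  read 1, top W: go to q_2, push W → (q_2, ε, W$)
All input consumed; state q_2 ∈ F.

Accept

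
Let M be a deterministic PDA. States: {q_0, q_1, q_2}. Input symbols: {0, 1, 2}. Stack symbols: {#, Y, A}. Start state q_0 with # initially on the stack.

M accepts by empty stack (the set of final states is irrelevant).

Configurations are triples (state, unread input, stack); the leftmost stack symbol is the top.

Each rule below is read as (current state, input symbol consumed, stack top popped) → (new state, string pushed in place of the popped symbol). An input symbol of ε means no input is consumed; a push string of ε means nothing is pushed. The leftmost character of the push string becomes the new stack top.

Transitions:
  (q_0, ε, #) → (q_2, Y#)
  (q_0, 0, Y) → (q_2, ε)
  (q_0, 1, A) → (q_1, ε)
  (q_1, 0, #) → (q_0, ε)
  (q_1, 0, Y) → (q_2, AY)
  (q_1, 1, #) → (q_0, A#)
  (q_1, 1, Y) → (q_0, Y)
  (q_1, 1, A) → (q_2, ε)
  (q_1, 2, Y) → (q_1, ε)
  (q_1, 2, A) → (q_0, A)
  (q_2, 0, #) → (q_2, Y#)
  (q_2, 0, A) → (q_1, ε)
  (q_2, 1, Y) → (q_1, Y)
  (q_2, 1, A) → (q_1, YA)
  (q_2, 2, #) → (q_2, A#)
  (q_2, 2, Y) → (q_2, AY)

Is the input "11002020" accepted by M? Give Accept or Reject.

(q_0, 11002020, #)
  ε-move, top #: go to q_2, push Y# → (q_2, 11002020, Y#)
  read 1, top Y: go to q_1, push Y → (q_1, 1002020, Y#)
  read 1, top Y: go to q_0, push Y → (q_0, 002020, Y#)
  read 0, top Y: go to q_2, push ε → (q_2, 02020, #)
  read 0, top #: go to q_2, push Y# → (q_2, 2020, Y#)
  read 2, top Y: go to q_2, push AY → (q_2, 020, AY#)
  read 0, top A: go to q_1, push ε → (q_1, 20, Y#)
  read 2, top Y: go to q_1, push ε → (q_1, 0, #)
  read 0, top #: go to q_0, push ε → (q_0, ε, ε)
All input consumed and the stack is empty.

Accept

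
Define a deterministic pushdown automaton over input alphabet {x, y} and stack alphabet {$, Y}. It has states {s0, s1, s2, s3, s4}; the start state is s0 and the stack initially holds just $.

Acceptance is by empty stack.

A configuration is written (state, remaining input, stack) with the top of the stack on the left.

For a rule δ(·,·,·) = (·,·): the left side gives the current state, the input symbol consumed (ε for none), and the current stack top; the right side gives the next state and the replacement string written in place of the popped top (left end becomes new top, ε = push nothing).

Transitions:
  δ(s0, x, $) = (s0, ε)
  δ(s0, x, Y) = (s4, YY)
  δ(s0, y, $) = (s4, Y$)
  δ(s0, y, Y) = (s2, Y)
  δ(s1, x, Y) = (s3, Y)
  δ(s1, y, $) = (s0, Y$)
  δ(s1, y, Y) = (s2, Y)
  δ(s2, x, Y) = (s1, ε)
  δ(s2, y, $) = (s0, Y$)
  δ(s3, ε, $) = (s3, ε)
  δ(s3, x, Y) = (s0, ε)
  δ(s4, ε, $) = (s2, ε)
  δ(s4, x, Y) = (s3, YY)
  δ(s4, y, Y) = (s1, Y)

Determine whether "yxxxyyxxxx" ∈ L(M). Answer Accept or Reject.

Accept

(s0, yxxxyyxxxx, $)
  read y, top $: go to s4, push Y$ → (s4, xxxyyxxxx, Y$)
  read x, top Y: go to s3, push YY → (s3, xxyyxxxx, YY$)
  read x, top Y: go to s0, push ε → (s0, xyyxxxx, Y$)
  read x, top Y: go to s4, push YY → (s4, yyxxxx, YY$)
  read y, top Y: go to s1, push Y → (s1, yxxxx, YY$)
  read y, top Y: go to s2, push Y → (s2, xxxx, YY$)
  read x, top Y: go to s1, push ε → (s1, xxx, Y$)
  read x, top Y: go to s3, push Y → (s3, xx, Y$)
  read x, top Y: go to s0, push ε → (s0, x, $)
  read x, top $: go to s0, push ε → (s0, ε, ε)
All input consumed and the stack is empty.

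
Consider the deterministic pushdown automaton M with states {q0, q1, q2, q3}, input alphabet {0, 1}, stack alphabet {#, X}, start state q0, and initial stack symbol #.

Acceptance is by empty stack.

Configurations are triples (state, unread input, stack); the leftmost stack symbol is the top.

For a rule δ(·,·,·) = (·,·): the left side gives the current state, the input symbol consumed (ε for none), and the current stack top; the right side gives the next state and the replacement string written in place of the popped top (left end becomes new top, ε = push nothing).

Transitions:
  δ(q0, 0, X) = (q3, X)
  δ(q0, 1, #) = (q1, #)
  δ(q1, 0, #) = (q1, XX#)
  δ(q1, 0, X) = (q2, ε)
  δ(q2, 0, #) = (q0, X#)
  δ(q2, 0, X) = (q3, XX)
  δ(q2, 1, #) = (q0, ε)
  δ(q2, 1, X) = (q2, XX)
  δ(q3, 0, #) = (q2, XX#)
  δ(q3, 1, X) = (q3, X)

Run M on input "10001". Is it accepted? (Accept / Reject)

Reject

(q0, 10001, #)
  read 1, top #: go to q1, push # → (q1, 0001, #)
  read 0, top #: go to q1, push XX# → (q1, 001, XX#)
  read 0, top X: go to q2, push ε → (q2, 01, X#)
  read 0, top X: go to q3, push XX → (q3, 1, XX#)
  read 1, top X: go to q3, push X → (q3, ε, XX#)
All input consumed; stack is XX#, not empty, and no further ε-move applies.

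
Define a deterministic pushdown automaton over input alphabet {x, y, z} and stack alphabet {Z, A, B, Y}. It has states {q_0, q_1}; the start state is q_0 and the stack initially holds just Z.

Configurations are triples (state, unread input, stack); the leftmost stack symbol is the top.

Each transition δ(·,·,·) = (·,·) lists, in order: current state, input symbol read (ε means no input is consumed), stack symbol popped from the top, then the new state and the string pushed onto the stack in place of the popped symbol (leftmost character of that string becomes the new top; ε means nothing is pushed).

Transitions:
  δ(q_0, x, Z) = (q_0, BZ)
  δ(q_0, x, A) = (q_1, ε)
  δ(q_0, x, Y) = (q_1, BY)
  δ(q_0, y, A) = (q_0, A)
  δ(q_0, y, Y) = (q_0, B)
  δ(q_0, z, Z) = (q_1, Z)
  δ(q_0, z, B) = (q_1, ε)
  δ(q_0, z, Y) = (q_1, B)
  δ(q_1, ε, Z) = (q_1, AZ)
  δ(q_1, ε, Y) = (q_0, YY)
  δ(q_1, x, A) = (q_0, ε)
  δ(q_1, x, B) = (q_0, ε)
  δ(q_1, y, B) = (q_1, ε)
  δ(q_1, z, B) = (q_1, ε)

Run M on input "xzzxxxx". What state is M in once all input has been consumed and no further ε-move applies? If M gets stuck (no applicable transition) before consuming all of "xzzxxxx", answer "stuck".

stuck

(q_0, xzzxxxx, Z)
  read x, top Z: go to q_0, push BZ → (q_0, zzxxxx, BZ)
  read z, top B: go to q_1, push ε → (q_1, zxxxx, Z)
  ε-move, top Z: go to q_1, push AZ → (q_1, zxxxx, AZ)
No transition for (q_1, z, top A); M blocks with input zxxxx remaining.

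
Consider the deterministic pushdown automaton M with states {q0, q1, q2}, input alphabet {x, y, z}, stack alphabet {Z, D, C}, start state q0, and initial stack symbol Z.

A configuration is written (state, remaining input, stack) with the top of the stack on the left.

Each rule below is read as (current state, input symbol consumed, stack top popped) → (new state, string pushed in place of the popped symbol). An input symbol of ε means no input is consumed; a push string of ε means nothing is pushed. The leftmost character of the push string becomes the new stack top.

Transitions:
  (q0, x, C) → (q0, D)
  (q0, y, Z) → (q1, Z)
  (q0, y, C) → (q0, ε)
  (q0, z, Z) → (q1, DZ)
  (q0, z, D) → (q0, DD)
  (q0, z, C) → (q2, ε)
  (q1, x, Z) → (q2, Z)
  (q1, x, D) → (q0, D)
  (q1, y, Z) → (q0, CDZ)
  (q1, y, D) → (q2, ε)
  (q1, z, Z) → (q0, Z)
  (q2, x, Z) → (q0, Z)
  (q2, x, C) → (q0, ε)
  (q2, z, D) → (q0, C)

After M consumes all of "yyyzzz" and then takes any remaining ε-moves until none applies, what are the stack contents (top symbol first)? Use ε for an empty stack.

(q0, yyyzzz, Z)
  read y, top Z: go to q1, push Z → (q1, yyzzz, Z)
  read y, top Z: go to q0, push CDZ → (q0, yzzz, CDZ)
  read y, top C: go to q0, push ε → (q0, zzz, DZ)
  read z, top D: go to q0, push DD → (q0, zz, DDZ)
  read z, top D: go to q0, push DD → (q0, z, DDDZ)
  read z, top D: go to q0, push DD → (q0, ε, DDDDZ)
All input consumed in state q0 with stack DDDDZ.

DDDDZ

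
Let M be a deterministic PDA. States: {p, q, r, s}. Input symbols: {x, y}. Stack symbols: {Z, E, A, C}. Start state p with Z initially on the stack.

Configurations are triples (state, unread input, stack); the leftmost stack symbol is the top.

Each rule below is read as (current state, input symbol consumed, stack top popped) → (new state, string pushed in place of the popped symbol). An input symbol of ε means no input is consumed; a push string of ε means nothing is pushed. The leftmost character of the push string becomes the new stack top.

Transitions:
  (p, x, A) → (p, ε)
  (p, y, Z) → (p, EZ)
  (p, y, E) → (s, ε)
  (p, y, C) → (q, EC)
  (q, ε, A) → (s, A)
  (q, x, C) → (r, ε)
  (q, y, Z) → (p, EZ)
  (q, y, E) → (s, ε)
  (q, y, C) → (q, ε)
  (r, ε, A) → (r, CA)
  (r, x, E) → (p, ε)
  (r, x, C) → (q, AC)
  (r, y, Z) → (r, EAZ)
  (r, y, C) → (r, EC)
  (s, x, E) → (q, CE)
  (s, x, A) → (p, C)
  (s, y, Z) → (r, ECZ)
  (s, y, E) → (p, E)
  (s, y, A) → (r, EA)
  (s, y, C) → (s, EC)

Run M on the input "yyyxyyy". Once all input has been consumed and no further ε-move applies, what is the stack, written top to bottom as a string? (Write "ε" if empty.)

ECZ

(p, yyyxyyy, Z) ⊢ (p, yyxyyy, EZ) ⊢ (s, yxyyy, Z) ⊢ (r, xyyy, ECZ) ⊢ (p, yyy, CZ) ⊢ (q, yy, ECZ) ⊢ (s, y, CZ) ⊢ (s, ε, ECZ)
All input consumed in state s with stack ECZ.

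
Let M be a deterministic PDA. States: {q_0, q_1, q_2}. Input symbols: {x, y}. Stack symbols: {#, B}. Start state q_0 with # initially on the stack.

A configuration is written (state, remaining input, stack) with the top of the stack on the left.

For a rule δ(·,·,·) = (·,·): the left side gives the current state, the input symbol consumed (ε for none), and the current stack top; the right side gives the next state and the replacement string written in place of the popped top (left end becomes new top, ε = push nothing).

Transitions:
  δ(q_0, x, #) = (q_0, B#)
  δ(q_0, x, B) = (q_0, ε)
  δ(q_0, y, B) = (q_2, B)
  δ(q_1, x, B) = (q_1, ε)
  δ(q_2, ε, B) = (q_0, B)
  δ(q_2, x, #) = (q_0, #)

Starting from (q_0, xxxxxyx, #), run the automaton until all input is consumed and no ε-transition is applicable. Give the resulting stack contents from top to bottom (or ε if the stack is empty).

#

(q_0, xxxxxyx, #) ⊢ (q_0, xxxxyx, B#) ⊢ (q_0, xxxyx, #) ⊢ (q_0, xxyx, B#) ⊢ (q_0, xyx, #) ⊢ (q_0, yx, B#) ⊢ (q_2, x, B#) ⊢ (q_0, x, B#) ⊢ (q_0, ε, #)
All input consumed in state q_0 with stack #.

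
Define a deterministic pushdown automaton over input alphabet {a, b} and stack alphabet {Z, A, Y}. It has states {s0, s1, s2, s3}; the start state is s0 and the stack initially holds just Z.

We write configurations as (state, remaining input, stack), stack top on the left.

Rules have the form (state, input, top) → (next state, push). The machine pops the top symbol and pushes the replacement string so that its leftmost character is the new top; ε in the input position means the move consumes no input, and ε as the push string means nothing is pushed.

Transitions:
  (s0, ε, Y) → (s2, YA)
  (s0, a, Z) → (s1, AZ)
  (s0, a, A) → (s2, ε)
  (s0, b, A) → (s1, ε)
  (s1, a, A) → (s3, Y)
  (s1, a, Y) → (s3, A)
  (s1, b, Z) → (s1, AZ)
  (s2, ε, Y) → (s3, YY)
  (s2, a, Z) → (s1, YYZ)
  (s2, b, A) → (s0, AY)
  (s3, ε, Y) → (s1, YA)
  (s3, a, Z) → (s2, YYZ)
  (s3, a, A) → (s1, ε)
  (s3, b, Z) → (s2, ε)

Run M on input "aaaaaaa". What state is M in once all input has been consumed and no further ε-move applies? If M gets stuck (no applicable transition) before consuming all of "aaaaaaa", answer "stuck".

(s0, aaaaaaa, Z) ⊢ (s1, aaaaaa, AZ) ⊢ (s3, aaaaa, YZ) ⊢ (s1, aaaaa, YAZ) ⊢ (s3, aaaa, AAZ) ⊢ (s1, aaa, AZ) ⊢ (s3, aa, YZ) ⊢ (s1, aa, YAZ) ⊢ (s3, a, AAZ) ⊢ (s1, ε, AZ)
All input consumed; M is in state s1.

s1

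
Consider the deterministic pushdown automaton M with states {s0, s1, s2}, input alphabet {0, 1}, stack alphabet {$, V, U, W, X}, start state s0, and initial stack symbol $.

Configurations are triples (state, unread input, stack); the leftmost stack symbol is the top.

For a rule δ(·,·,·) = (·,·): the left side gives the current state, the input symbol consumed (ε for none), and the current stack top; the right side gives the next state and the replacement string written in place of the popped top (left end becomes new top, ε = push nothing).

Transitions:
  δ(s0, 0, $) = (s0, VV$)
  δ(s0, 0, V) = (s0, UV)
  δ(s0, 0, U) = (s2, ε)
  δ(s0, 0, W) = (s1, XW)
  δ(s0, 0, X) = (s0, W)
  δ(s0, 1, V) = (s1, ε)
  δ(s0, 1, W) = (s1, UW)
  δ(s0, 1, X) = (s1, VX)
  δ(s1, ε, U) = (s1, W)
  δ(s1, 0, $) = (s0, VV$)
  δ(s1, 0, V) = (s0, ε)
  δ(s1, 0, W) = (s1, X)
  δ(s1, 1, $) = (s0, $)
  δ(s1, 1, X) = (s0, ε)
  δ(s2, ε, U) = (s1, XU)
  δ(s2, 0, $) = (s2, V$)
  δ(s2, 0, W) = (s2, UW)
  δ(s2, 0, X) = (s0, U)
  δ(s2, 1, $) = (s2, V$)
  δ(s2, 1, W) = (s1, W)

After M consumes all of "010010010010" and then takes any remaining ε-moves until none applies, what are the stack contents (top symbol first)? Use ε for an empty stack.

(s0, 010010010010, $)
  read 0, top $: go to s0, push VV$ → (s0, 10010010010, VV$)
  read 1, top V: go to s1, push ε → (s1, 0010010010, V$)
  read 0, top V: go to s0, push ε → (s0, 010010010, $)
  read 0, top $: go to s0, push VV$ → (s0, 10010010, VV$)
  read 1, top V: go to s1, push ε → (s1, 0010010, V$)
  read 0, top V: go to s0, push ε → (s0, 010010, $)
  read 0, top $: go to s0, push VV$ → (s0, 10010, VV$)
  read 1, top V: go to s1, push ε → (s1, 0010, V$)
  read 0, top V: go to s0, push ε → (s0, 010, $)
  read 0, top $: go to s0, push VV$ → (s0, 10, VV$)
  read 1, top V: go to s1, push ε → (s1, 0, V$)
  read 0, top V: go to s0, push ε → (s0, ε, $)
All input consumed in state s0 with stack $.

$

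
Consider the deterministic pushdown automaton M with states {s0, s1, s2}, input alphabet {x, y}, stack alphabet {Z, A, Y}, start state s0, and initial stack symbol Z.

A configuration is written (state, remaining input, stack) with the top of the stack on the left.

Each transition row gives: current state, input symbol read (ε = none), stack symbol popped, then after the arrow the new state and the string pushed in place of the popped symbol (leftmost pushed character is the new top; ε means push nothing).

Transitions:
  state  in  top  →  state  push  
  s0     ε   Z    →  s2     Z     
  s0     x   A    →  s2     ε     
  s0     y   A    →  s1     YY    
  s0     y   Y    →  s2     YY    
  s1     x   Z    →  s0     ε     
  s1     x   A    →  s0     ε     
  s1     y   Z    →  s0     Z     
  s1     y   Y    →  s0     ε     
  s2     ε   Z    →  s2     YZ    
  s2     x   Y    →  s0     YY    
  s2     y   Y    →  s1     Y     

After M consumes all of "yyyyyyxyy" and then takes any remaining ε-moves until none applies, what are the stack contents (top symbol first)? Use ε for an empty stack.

(s0, yyyyyyxyy, Z)
  ε-move, top Z: go to s2, push Z → (s2, yyyyyyxyy, Z)
  ε-move, top Z: go to s2, push YZ → (s2, yyyyyyxyy, YZ)
  read y, top Y: go to s1, push Y → (s1, yyyyyxyy, YZ)
  read y, top Y: go to s0, push ε → (s0, yyyyxyy, Z)
  ε-move, top Z: go to s2, push Z → (s2, yyyyxyy, Z)
  ε-move, top Z: go to s2, push YZ → (s2, yyyyxyy, YZ)
  read y, top Y: go to s1, push Y → (s1, yyyxyy, YZ)
  read y, top Y: go to s0, push ε → (s0, yyxyy, Z)
  ε-move, top Z: go to s2, push Z → (s2, yyxyy, Z)
  ε-move, top Z: go to s2, push YZ → (s2, yyxyy, YZ)
  read y, top Y: go to s1, push Y → (s1, yxyy, YZ)
  read y, top Y: go to s0, push ε → (s0, xyy, Z)
  ε-move, top Z: go to s2, push Z → (s2, xyy, Z)
  ε-move, top Z: go to s2, push YZ → (s2, xyy, YZ)
  read x, top Y: go to s0, push YY → (s0, yy, YYZ)
  read y, top Y: go to s2, push YY → (s2, y, YYYZ)
  read y, top Y: go to s1, push Y → (s1, ε, YYYZ)
All input consumed in state s1 with stack YYYZ.

YYYZ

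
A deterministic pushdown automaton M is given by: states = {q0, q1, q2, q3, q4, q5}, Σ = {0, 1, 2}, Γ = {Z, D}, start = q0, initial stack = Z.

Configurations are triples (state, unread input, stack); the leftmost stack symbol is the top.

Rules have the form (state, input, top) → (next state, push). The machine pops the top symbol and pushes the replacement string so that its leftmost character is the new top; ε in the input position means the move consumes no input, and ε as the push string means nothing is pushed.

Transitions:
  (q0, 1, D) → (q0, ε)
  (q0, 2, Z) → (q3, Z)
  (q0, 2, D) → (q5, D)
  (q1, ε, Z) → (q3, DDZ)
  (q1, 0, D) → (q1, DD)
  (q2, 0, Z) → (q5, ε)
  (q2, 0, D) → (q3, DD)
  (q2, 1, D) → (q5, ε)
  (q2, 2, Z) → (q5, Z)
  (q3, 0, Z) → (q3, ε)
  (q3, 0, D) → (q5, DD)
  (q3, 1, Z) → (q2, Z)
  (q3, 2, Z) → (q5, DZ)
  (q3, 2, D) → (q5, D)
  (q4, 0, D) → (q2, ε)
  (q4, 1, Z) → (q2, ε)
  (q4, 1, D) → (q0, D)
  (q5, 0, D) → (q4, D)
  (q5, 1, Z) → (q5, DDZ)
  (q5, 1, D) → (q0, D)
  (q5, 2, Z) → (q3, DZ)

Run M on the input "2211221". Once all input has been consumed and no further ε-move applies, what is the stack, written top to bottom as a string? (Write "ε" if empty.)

DZ

(q0, 2211221, Z)
  read 2, top Z: go to q3, push Z → (q3, 211221, Z)
  read 2, top Z: go to q5, push DZ → (q5, 11221, DZ)
  read 1, top D: go to q0, push D → (q0, 1221, DZ)
  read 1, top D: go to q0, push ε → (q0, 221, Z)
  read 2, top Z: go to q3, push Z → (q3, 21, Z)
  read 2, top Z: go to q5, push DZ → (q5, 1, DZ)
  read 1, top D: go to q0, push D → (q0, ε, DZ)
All input consumed in state q0 with stack DZ.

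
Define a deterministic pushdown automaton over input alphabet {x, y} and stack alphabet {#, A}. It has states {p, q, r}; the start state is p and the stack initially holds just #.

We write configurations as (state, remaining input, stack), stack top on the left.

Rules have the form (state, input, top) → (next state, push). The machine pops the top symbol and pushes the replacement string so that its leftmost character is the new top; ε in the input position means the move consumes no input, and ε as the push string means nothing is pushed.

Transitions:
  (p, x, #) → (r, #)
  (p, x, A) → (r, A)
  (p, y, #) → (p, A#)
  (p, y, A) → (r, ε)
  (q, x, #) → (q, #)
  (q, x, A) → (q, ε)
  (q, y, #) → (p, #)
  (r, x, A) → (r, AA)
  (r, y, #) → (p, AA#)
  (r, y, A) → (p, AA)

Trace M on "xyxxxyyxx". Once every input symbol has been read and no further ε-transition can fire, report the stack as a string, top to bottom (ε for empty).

AAAAAA#

(p, xyxxxyyxx, #) ⊢ (r, yxxxyyxx, #) ⊢ (p, xxxyyxx, AA#) ⊢ (r, xxyyxx, AA#) ⊢ (r, xyyxx, AAA#) ⊢ (r, yyxx, AAAA#) ⊢ (p, yxx, AAAAA#) ⊢ (r, xx, AAAA#) ⊢ (r, x, AAAAA#) ⊢ (r, ε, AAAAAA#)
All input consumed in state r with stack AAAAAA#.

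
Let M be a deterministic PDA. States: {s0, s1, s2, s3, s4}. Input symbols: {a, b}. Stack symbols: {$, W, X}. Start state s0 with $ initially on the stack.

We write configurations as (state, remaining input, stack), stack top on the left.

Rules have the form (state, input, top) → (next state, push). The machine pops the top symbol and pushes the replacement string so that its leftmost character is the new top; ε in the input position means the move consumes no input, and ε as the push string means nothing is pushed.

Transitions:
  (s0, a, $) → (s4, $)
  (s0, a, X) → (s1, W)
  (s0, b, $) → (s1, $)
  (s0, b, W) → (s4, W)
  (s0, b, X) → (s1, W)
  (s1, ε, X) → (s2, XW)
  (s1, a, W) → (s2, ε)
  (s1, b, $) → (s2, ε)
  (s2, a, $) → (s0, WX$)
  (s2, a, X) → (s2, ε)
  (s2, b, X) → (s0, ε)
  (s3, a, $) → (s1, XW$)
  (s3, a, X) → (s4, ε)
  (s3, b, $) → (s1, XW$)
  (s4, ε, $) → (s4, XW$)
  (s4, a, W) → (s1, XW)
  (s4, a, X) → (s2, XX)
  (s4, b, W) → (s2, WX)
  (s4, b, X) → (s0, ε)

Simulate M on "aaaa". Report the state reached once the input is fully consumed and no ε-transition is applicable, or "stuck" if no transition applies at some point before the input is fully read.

s2

(s0, aaaa, $)
  read a, top $: go to s4, push $ → (s4, aaa, $)
  ε-move, top $: go to s4, push XW$ → (s4, aaa, XW$)
  read a, top X: go to s2, push XX → (s2, aa, XXW$)
  read a, top X: go to s2, push ε → (s2, a, XW$)
  read a, top X: go to s2, push ε → (s2, ε, W$)
All input consumed; M is in state s2.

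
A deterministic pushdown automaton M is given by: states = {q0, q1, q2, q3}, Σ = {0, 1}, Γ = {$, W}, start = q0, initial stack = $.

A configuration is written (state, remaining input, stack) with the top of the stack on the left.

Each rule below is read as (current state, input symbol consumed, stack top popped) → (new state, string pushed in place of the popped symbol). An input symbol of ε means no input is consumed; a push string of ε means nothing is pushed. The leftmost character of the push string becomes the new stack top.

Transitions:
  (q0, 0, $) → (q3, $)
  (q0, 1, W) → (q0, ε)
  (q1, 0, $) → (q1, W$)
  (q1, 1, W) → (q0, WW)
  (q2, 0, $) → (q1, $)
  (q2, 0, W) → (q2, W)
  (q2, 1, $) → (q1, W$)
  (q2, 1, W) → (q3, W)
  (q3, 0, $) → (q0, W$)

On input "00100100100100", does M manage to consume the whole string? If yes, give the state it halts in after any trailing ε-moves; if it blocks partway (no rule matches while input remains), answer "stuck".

(q0, 00100100100100, $)
  read 0, top $: go to q3, push $ → (q3, 0100100100100, $)
  read 0, top $: go to q0, push W$ → (q0, 100100100100, W$)
  read 1, top W: go to q0, push ε → (q0, 00100100100, $)
  read 0, top $: go to q3, push $ → (q3, 0100100100, $)
  read 0, top $: go to q0, push W$ → (q0, 100100100, W$)
  read 1, top W: go to q0, push ε → (q0, 00100100, $)
  read 0, top $: go to q3, push $ → (q3, 0100100, $)
  read 0, top $: go to q0, push W$ → (q0, 100100, W$)
  read 1, top W: go to q0, push ε → (q0, 00100, $)
  read 0, top $: go to q3, push $ → (q3, 0100, $)
  read 0, top $: go to q0, push W$ → (q0, 100, W$)
  read 1, top W: go to q0, push ε → (q0, 00, $)
  read 0, top $: go to q3, push $ → (q3, 0, $)
  read 0, top $: go to q0, push W$ → (q0, ε, W$)
All input consumed; M is in state q0.

q0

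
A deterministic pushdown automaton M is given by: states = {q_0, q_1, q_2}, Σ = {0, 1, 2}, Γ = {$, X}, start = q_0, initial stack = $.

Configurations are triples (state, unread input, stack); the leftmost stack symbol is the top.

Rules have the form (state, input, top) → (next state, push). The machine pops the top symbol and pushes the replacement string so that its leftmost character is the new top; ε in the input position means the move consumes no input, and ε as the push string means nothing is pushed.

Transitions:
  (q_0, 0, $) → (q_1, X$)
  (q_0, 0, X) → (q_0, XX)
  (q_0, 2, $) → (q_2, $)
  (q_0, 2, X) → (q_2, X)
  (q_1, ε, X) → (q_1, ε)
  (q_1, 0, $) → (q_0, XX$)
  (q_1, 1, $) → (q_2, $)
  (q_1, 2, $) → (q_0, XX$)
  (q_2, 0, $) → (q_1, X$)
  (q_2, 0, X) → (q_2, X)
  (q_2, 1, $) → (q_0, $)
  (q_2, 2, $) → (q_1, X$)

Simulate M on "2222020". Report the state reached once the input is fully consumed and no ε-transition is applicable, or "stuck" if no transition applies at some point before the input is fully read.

(q_0, 2222020, $)
  read 2, top $: go to q_2, push $ → (q_2, 222020, $)
  read 2, top $: go to q_1, push X$ → (q_1, 22020, X$)
  ε-move, top X: go to q_1, push ε → (q_1, 22020, $)
  read 2, top $: go to q_0, push XX$ → (q_0, 2020, XX$)
  read 2, top X: go to q_2, push X → (q_2, 020, XX$)
  read 0, top X: go to q_2, push X → (q_2, 20, XX$)
No transition for (q_2, 2, top X); M blocks with input 20 remaining.

stuck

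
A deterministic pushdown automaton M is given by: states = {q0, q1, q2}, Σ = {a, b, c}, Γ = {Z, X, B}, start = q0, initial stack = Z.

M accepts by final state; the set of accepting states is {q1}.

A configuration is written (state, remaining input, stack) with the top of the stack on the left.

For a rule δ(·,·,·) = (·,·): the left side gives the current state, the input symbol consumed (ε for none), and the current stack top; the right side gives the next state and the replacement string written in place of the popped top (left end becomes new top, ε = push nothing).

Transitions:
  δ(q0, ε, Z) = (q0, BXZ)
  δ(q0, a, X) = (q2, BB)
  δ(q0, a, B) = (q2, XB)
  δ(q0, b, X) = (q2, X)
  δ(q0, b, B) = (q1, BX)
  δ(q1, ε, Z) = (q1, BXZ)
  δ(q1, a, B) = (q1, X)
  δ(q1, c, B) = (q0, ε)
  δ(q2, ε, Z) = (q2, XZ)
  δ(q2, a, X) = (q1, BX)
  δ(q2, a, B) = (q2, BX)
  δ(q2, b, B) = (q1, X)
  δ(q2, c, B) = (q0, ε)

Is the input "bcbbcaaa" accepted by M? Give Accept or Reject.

Reject

(q0, bcbbcaaa, Z)
  ε-move, top Z: go to q0, push BXZ → (q0, bcbbcaaa, BXZ)
  read b, top B: go to q1, push BX → (q1, cbbcaaa, BXXZ)
  read c, top B: go to q0, push ε → (q0, bbcaaa, XXZ)
  read b, top X: go to q2, push X → (q2, bcaaa, XXZ)
No transition applies at (q2, bcaaa, XXZ); input not fully consumed.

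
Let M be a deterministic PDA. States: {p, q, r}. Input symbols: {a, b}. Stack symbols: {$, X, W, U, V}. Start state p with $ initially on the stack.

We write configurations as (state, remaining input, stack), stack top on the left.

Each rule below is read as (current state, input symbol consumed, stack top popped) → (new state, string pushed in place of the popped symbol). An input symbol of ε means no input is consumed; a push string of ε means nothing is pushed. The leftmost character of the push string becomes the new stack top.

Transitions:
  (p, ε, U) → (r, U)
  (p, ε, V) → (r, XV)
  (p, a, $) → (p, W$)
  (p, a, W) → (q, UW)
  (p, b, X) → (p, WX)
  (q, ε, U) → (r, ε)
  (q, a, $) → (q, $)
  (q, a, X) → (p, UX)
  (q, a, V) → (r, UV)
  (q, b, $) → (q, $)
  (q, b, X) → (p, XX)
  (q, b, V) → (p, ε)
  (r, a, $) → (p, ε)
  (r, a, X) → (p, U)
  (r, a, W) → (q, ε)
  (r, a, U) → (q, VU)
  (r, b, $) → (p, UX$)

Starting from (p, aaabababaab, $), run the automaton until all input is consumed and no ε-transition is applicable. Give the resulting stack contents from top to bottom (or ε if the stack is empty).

(p, aaabababaab, $) ⊢ (p, aabababaab, W$) ⊢ (q, abababaab, UW$) ⊢ (r, abababaab, W$) ⊢ (q, bababaab, $) ⊢ (q, ababaab, $) ⊢ (q, babaab, $) ⊢ (q, abaab, $) ⊢ (q, baab, $) ⊢ (q, aab, $) ⊢ (q, ab, $) ⊢ (q, b, $) ⊢ (q, ε, $)
All input consumed in state q with stack $.

$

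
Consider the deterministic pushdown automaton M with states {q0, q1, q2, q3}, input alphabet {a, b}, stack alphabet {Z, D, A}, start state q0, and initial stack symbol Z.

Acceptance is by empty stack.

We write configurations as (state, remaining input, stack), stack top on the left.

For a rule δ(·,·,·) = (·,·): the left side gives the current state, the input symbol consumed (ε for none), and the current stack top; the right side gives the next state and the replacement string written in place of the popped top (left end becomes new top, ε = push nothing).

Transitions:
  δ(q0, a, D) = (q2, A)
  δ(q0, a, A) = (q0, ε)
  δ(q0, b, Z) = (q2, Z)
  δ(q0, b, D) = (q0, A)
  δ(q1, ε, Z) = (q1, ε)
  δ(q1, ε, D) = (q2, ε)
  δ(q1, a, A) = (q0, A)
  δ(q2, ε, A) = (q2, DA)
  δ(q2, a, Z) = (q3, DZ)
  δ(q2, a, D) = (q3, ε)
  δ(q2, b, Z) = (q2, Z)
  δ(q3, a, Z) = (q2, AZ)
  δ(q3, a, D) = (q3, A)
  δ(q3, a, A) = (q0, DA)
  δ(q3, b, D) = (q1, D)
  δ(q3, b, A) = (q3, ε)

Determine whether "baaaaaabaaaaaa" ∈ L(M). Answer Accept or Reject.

Reject

(q0, baaaaaabaaaaaa, Z)
  read b, top Z: go to q2, push Z → (q2, aaaaaabaaaaaa, Z)
  read a, top Z: go to q3, push DZ → (q3, aaaaabaaaaaa, DZ)
  read a, top D: go to q3, push A → (q3, aaaabaaaaaa, AZ)
  read a, top A: go to q0, push DA → (q0, aaabaaaaaa, DAZ)
  read a, top D: go to q2, push A → (q2, aabaaaaaa, AAZ)
  ε-move, top A: go to q2, push DA → (q2, aabaaaaaa, DAAZ)
  read a, top D: go to q3, push ε → (q3, abaaaaaa, AAZ)
  read a, top A: go to q0, push DA → (q0, baaaaaa, DAAZ)
  read b, top D: go to q0, push A → (q0, aaaaaa, AAAZ)
  read a, top A: go to q0, push ε → (q0, aaaaa, AAZ)
  read a, top A: go to q0, push ε → (q0, aaaa, AZ)
  read a, top A: go to q0, push ε → (q0, aaa, Z)
No transition applies at (q0, aaa, Z); input not fully consumed.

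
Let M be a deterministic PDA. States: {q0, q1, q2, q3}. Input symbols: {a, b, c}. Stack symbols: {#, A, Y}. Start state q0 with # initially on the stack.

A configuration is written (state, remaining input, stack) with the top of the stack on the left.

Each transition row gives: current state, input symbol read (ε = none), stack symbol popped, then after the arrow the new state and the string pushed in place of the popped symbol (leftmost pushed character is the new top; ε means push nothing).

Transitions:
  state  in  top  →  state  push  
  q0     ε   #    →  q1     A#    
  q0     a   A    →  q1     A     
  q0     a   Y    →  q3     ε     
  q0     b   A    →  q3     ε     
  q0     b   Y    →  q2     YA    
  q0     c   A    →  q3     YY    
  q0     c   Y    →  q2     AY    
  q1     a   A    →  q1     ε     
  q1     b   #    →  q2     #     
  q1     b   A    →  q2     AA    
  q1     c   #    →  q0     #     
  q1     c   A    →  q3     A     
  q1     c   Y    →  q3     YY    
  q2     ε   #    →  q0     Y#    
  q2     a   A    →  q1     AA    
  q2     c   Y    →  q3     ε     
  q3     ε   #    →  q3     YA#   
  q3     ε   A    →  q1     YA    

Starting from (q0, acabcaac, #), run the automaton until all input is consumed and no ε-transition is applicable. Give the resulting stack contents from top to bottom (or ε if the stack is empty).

YAY#

(q0, acabcaac, #)
  ε-move, top #: go to q1, push A# → (q1, acabcaac, A#)
  read a, top A: go to q1, push ε → (q1, cabcaac, #)
  read c, top #: go to q0, push # → (q0, abcaac, #)
  ε-move, top #: go to q1, push A# → (q1, abcaac, A#)
  read a, top A: go to q1, push ε → (q1, bcaac, #)
  read b, top #: go to q2, push # → (q2, caac, #)
  ε-move, top #: go to q0, push Y# → (q0, caac, Y#)
  read c, top Y: go to q2, push AY → (q2, aac, AY#)
  read a, top A: go to q1, push AA → (q1, ac, AAY#)
  read a, top A: go to q1, push ε → (q1, c, AY#)
  read c, top A: go to q3, push A → (q3, ε, AY#)
  ε-move, top A: go to q1, push YA → (q1, ε, YAY#)
All input consumed in state q1 with stack YAY#.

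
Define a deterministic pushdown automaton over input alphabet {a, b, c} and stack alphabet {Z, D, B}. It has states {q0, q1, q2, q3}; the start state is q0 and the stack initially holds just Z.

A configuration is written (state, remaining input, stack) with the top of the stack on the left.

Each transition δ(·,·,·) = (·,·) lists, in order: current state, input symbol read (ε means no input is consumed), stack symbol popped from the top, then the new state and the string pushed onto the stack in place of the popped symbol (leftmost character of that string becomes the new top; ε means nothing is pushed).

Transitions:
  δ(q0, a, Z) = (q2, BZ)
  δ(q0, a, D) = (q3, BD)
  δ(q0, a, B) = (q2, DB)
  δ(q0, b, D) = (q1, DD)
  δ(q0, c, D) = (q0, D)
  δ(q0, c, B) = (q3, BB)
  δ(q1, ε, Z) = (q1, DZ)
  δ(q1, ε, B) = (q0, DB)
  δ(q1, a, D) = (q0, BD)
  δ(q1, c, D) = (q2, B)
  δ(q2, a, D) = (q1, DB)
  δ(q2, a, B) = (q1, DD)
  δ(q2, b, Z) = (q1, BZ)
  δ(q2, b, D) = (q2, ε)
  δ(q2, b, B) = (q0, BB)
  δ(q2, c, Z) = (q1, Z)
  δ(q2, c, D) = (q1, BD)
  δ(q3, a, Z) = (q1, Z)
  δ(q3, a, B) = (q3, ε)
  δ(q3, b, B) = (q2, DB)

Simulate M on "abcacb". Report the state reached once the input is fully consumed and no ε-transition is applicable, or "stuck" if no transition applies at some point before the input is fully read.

stuck

(q0, abcacb, Z) ⊢ (q2, bcacb, BZ) ⊢ (q0, cacb, BBZ) ⊢ (q3, acb, BBBZ) ⊢ (q3, cb, BBZ)
No transition for (q3, c, top B); M blocks with input cb remaining.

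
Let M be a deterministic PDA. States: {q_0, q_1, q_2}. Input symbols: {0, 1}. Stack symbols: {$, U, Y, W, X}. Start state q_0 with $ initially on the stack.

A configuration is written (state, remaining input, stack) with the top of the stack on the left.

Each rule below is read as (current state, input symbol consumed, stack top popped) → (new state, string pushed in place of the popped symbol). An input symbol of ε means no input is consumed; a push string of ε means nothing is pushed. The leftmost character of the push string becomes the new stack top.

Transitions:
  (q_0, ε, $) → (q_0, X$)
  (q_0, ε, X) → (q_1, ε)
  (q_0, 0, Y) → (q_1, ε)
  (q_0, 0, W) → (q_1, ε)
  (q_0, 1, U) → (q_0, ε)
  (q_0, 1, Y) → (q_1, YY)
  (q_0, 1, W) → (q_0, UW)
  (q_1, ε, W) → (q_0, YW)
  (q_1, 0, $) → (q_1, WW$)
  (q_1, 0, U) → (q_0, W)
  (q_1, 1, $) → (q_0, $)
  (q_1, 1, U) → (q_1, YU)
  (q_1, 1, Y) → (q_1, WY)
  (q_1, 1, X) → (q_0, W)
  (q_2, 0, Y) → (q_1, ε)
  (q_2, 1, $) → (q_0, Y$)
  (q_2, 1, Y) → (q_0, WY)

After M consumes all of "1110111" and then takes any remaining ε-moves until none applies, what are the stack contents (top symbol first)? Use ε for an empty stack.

YYWYYWW$

(q_0, 1110111, $) ⊢ (q_0, 1110111, X$) ⊢ (q_1, 1110111, $) ⊢ (q_0, 110111, $) ⊢ (q_0, 110111, X$) ⊢ (q_1, 110111, $) ⊢ (q_0, 10111, $) ⊢ (q_0, 10111, X$) ⊢ (q_1, 10111, $) ⊢ (q_0, 0111, $) ⊢ (q_0, 0111, X$) ⊢ (q_1, 0111, $) ⊢ (q_1, 111, WW$) ⊢ (q_0, 111, YWW$) ⊢ (q_1, 11, YYWW$) ⊢ (q_1, 1, WYYWW$) ⊢ (q_0, 1, YWYYWW$) ⊢ (q_1, ε, YYWYYWW$)
All input consumed in state q_1 with stack YYWYYWW$.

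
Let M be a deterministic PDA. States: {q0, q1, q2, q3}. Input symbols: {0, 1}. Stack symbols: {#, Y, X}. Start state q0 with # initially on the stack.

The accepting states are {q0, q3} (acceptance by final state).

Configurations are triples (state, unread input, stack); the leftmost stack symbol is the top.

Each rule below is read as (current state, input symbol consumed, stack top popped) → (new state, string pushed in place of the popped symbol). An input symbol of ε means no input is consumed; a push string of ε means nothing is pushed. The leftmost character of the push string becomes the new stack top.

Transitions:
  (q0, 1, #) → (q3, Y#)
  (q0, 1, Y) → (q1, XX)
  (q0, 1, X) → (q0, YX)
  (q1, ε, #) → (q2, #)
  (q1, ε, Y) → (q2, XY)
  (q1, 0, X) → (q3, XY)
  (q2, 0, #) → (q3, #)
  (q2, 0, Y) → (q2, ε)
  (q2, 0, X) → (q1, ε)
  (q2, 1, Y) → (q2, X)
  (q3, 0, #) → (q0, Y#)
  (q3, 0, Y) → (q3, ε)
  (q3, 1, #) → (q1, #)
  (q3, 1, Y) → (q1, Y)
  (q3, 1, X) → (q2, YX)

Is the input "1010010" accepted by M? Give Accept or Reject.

(q0, 1010010, #)
  read 1, top #: go to q3, push Y# → (q3, 010010, Y#)
  read 0, top Y: go to q3, push ε → (q3, 10010, #)
  read 1, top #: go to q1, push # → (q1, 0010, #)
  ε-move, top #: go to q2, push # → (q2, 0010, #)
  read 0, top #: go to q3, push # → (q3, 010, #)
  read 0, top #: go to q0, push Y# → (q0, 10, Y#)
  read 1, top Y: go to q1, push XX → (q1, 0, XX#)
  read 0, top X: go to q3, push XY → (q3, ε, XYX#)
All input consumed; state q3 ∈ F.

Accept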